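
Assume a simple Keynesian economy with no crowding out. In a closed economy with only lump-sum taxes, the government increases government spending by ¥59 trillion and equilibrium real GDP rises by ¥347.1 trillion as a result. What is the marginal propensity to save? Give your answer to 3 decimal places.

0.170

Implied spending multiplier k = ΔY/ΔG = 347.1/59 ≈ 5.8831.
Since k = 1/(1 − MPC), MPC = 1 − 1/k = 1 − ΔG/ΔY = 1 − 59/347.1 ≈ 0.830.
MPS = 1 − MPC = 0.170.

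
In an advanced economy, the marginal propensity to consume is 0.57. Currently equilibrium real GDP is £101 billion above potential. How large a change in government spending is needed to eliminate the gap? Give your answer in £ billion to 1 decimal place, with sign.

−£43.4 billion

Spending multiplier = 1/(1 − MPC) = 1/(1 − 0.57) = 1/0.43 ≈ 2.326.
Need ΔY = −£101 billion, so ΔG = ΔY/k = (−£101 billion) × 0.43 ≈ −£43.4 billion.
The government should cut government spending by £43.4 billion.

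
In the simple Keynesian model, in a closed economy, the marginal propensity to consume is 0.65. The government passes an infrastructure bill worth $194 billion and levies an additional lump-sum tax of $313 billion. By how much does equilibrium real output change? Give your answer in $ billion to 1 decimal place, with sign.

Expenditure multiplier = 1/(1 − MPC) = 1/(1 − 0.65) = 1/0.35 ≈ 2.857.
ΔG contributes k·ΔG = (+$194 billion) / 0.35 ≈ +$554.3 billion.
ΔT of +$313 billion changes first-round spending by −c·ΔT = −$203.45 billion, contributing k·(−c·ΔT) = (−$203.45 billion) / 0.35 ≈ −$581.3 billion.
Net ΔY = k(ΔG − c·ΔT) = (−$9.45 billion) / 0.35 = −$27 billion.

−$27.0 billion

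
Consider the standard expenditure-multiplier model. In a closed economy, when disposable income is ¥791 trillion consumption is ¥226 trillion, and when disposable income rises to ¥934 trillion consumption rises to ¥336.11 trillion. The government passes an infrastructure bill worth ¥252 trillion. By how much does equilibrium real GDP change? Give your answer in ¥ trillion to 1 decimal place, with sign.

+¥1,095.7 trillion

MPC = ΔC/ΔYd = (336.11 − 226)/(934 − 791) = 110.11/143 = 0.77.
Spending multiplier = 1/(1 − MPC) = 1/(1 − 0.77) = 1/0.23 ≈ 4.348.
ΔY = k × ΔG = (+¥252 trillion) / 0.23 ≈ +¥1,095.7 trillion.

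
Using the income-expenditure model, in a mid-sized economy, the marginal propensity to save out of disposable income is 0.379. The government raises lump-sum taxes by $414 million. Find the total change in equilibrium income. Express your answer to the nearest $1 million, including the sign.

−$678 million

MPC = 1 − MPS = 1 − 0.379 = 0.621.
A lump-sum tax change of +$414 million shifts disposable income by −$414 million; first-round consumption changes by −c × ΔT = −0.621 × (+$414 million) = −$257.094 million.
Expenditure multiplier = 1/(1 − MPC) = 1/(1 − 0.621) = 1/0.379 ≈ 2.639.
The tax multiplier is −c × k ≈ −1.639, so ΔY = k × (−c·ΔT) = (−$257.094 million) / 0.379 ≈ −$678 million.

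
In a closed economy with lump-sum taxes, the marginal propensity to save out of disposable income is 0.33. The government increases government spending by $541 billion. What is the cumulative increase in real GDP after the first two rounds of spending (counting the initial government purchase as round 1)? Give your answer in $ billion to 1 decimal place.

MPC = 1 − MPS = 1 − 0.33 = 0.67.
Round 1 adds ΔG = $541 billion; each later round is MPC = 0.67 times the previous.
After 2 rounds: 541 + 362.47 = ΔG·(1 − c^2)/(1 − c) = 541 × (1 − 0.4489)/0.33 ≈ $903.5 billion.

$903.5 billion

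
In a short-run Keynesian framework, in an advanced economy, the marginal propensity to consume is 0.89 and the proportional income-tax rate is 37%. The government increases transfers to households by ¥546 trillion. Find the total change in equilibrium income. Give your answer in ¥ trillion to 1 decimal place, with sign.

+¥1,106.2 trillion

The transfer change shifts disposable income by +¥546 trillion, so first-round consumption changes by c·ΔTR = 0.89 × (+¥546 trillion) = +¥485.94 trillion.
Expenditure multiplier = 1/(1 − c(1−t)) = 1/(1 − 0.89×0.63) = 1/0.4393 ≈ 2.276.
The transfer multiplier is c × k ≈ 2.026, so ΔY = k × (c·ΔTR) = (+¥485.94 trillion) / 0.4393 ≈ +¥1,106.2 trillion.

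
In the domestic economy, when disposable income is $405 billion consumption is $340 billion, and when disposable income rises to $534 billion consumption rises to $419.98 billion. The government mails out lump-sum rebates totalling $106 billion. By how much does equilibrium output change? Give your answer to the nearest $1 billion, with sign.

+$173 billion

MPC = ΔC/ΔYd = (419.98 − 340)/(534 − 405) = 79.98/129 = 0.62.
A lump-sum tax change of −$106 billion shifts disposable income by +$106 billion; first-round consumption changes by −c × ΔT = −0.62 × (−$106 billion) = +$65.72 billion.
Expenditure multiplier = 1/(1 − MPC) = 1/(1 − 0.62) = 1/0.38 ≈ 2.632.
The tax multiplier is −c × k ≈ −1.632, so ΔY = k × (−c·ΔT) = (+$65.72 billion) / 0.38 ≈ +$173 billion.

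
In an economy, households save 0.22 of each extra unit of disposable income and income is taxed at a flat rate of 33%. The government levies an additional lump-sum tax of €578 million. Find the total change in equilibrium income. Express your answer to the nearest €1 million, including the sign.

−€944 million

MPC = 1 − MPS = 1 − 0.22 = 0.78.
A lump-sum tax change of +€578 million shifts disposable income by −€578 million; first-round consumption changes by −c × ΔT = −0.78 × (+€578 million) = −€450.84 million.
Expenditure multiplier = 1/(1 − c(1−t)) = 1/(1 − 0.78×0.67) = 1/0.4774 ≈ 2.095.
The tax multiplier is −c × k ≈ −1.634, so ΔY = k × (−c·ΔT) = (−€450.84 million) / 0.4774 ≈ −€944 million.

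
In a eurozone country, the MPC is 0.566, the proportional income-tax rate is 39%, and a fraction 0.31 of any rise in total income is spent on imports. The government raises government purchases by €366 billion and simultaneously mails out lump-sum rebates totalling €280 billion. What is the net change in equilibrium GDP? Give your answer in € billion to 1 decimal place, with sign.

Expenditure multiplier = 1/(1 − c(1−t) + m) = 1/(1 − 0.566×0.61 + 0.31) = 1/0.96474 ≈ 1.037.
ΔG contributes k·ΔG = (+€366 billion) / 0.96474 ≈ +€379.4 billion.
ΔT of −€280 billion changes first-round spending by −c·ΔT = +€158.48 billion, contributing k·(−c·ΔT) = (+€158.48 billion) / 0.96474 ≈ +€164.3 billion.
Net ΔY = k(ΔG − c·ΔT) = (+€524.48 billion) / 0.96474 ≈ +€543.6 billion.

+€543.6 billion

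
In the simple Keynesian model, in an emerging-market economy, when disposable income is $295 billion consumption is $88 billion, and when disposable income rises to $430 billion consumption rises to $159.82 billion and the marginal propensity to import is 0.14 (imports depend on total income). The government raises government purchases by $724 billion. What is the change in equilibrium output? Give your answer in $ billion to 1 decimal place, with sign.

+$1,190.8 billion

MPC = ΔC/ΔYd = (159.82 − 88)/(430 − 295) = 71.82/135 = 0.532.
Expenditure multiplier = 1/(1 − c + m) = 1/(1 − 0.532 + 0.14) = 1/0.608 ≈ 1.645.
ΔY = k × ΔG = (+$724 billion) / 0.608 ≈ +$1,190.8 billion.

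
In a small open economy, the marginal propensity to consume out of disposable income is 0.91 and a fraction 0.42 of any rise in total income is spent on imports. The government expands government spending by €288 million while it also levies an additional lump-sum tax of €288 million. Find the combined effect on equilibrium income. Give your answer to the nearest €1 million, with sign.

Expenditure multiplier = 1/(1 − c + m) = 1/(1 − 0.91 + 0.42) = 1/0.51 ≈ 1.961.
ΔG contributes k·ΔG = (+€288 million) / 0.51 ≈ +€564.7 million.
ΔT of +€288 million changes first-round spending by −c·ΔT = −€262.08 million, contributing k·(−c·ΔT) = (−€262.08 million) / 0.51 ≈ −€513.9 million.
Net ΔY = k(ΔG − c·ΔT) = (+€25.92 million) / 0.51 ≈ +€51 million.

+€51 million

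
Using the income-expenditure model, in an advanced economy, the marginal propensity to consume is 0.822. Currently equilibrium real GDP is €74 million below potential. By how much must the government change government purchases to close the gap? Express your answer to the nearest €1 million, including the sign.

+€13 million

Spending multiplier = 1/(1 − MPC) = 1/(1 − 0.822) = 1/0.178 ≈ 5.618.
Need ΔY = +€74 million, so ΔG = ΔY/k = (+€74 million) × 0.178 ≈ +€13 million.
The government should increase government purchases by €13 million.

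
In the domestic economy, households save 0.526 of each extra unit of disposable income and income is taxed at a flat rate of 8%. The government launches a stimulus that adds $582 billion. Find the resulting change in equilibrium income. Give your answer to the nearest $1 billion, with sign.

MPC = 1 − MPS = 1 − 0.526 = 0.474.
Government-spending multiplier = 1/(1 − c(1−t)) = 1/(1 − 0.474×0.92) = 1/0.56392 ≈ 1.773.
ΔY = k × ΔG = (+$582 billion) / 0.56392 ≈ +$1,032 billion.

+$1,032 billion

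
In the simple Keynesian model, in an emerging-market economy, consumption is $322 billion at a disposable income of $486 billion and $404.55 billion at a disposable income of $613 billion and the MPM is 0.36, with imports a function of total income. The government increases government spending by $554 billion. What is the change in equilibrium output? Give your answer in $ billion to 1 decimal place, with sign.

+$780.3 billion

MPC = ΔC/ΔYd = (404.55 − 322)/(613 − 486) = 82.55/127 = 0.65.
Spending multiplier = 1/(1 − c + m) = 1/(1 − 0.65 + 0.36) = 1/0.71 ≈ 1.408.
ΔY = k × ΔG = (+$554 billion) / 0.71 ≈ +$780.3 billion.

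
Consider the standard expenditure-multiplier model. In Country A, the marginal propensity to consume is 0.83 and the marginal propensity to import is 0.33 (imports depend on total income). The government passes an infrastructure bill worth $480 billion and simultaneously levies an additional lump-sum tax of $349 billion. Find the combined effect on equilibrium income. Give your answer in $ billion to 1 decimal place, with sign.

+$380.7 billion

Expenditure multiplier = 1/(1 − c + m) = 1/(1 − 0.83 + 0.33) = 1/0.5 = 2.
ΔG contributes k·ΔG = (+$480 billion) / 0.5 = +$960 billion.
ΔT of +$349 billion changes first-round spending by −c·ΔT = −$289.67 billion, contributing k·(−c·ΔT) = (−$289.67 billion) / 0.5 ≈ −$579.3 billion.
Net ΔY = k(ΔG − c·ΔT) = (+$190.33 billion) / 0.5 ≈ +$380.7 billion.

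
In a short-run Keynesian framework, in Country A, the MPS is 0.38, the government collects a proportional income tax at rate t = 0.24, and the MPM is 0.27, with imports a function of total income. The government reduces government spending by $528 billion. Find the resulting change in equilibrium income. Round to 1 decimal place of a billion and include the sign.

MPC = 1 − MPS = 1 − 0.38 = 0.62.
Spending multiplier = 1/(1 − c(1−t) + m) = 1/(1 − 0.62×0.76 + 0.27) = 1/0.7988 ≈ 1.252.
ΔY = k × ΔG = (−$528 billion) / 0.7988 ≈ −$661 billion.

−$661.0 billion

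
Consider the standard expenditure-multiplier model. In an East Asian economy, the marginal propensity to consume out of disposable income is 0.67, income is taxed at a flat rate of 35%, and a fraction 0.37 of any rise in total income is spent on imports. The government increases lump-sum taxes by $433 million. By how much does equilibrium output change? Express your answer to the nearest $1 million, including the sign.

−$310 million

A lump-sum tax change of +$433 million shifts disposable income by −$433 million; first-round consumption changes by −c × ΔT = −0.67 × (+$433 million) = −$290.11 million.
Expenditure multiplier = 1/(1 − c(1−t) + m) = 1/(1 − 0.67×0.65 + 0.37) = 1/0.9345 ≈ 1.07.
The tax multiplier is −c × k ≈ −0.717, so ΔY = k × (−c·ΔT) = (−$290.11 million) / 0.9345 ≈ −$310 million.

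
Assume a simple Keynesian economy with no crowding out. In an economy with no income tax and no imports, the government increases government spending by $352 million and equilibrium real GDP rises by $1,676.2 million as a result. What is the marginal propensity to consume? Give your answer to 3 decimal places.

0.790

Implied spending multiplier k = ΔY/ΔG = 1,676.2/352 ≈ 4.7619.
Since k = 1/(1 − MPC), MPC = 1 − 1/k = 1 − ΔG/ΔY = 1 − 352/1,676.2 ≈ 0.790.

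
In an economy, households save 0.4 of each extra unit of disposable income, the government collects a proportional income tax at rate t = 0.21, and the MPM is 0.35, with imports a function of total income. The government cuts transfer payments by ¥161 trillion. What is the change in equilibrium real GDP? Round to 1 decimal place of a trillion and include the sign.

−¥110.3 trillion

MPC = 1 − MPS = 1 − 0.4 = 0.6.
The transfer change shifts disposable income by −¥161 trillion, so first-round consumption changes by c·ΔTR = 0.6 × (−¥161 trillion) = −¥96.6 trillion.
Expenditure multiplier = 1/(1 − c(1−t) + m) = 1/(1 − 0.6×0.79 + 0.35) = 1/0.876 ≈ 1.142.
The transfer multiplier is c × k ≈ 0.685, so ΔY = k × (c·ΔTR) = (−¥96.6 trillion) / 0.876 ≈ −¥110.3 trillion.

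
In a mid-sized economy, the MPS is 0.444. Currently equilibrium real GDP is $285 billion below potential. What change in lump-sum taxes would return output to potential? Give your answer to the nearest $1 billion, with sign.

−$228 billion

MPC = 1 − MPS = 1 − 0.444 = 0.556.
Spending multiplier = 1/(1 − MPC) = 1/(1 − 0.556) = 1/0.444 ≈ 2.252.
Tax multiplier = −c·k = −0.556/0.444 ≈ −1.252. Need ΔY = +$285 billion, so ΔT = ΔY/(−c·k) = −(+$285 billion) × 0.444 / 0.556 ≈ −$228 billion.
The government should cut lump-sum taxes by $228 billion.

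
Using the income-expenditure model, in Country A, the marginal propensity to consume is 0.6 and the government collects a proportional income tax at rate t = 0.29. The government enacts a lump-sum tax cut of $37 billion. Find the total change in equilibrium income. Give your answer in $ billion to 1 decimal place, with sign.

A lump-sum tax change of −$37 billion shifts disposable income by +$37 billion; first-round consumption changes by −c × ΔT = −0.6 × (−$37 billion) = +$22.2 billion.
Expenditure multiplier = 1/(1 − c(1−t)) = 1/(1 − 0.6×0.71) = 1/0.574 ≈ 1.742.
The tax multiplier is −c × k ≈ −1.045, so ΔY = k × (−c·ΔT) = (+$22.2 billion) / 0.574 ≈ +$38.7 billion.

+$38.7 billion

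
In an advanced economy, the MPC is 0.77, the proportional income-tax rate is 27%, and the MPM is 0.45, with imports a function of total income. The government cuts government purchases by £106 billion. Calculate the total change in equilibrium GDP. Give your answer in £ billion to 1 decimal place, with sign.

−£119.4 billion

Spending multiplier = 1/(1 − c(1−t) + m) = 1/(1 − 0.77×0.73 + 0.45) = 1/0.8879 ≈ 1.126.
ΔY = k × ΔG = (−£106 billion) / 0.8879 ≈ −£119.4 billion.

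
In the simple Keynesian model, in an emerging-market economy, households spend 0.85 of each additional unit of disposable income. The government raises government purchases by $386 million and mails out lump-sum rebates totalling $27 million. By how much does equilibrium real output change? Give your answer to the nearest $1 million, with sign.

+$2,726 million

Expenditure multiplier = 1/(1 − MPC) = 1/(1 − 0.85) = 1/0.15 ≈ 6.667.
ΔG contributes k·ΔG = (+$386 million) / 0.15 ≈ +$2,573.3 million.
ΔT of −$27 million changes first-round spending by −c·ΔT = +$22.95 million, contributing k·(−c·ΔT) = (+$22.95 million) / 0.15 = +$153 million.
Net ΔY = k(ΔG − c·ΔT) = (+$408.95 million) / 0.15 ≈ +$2,726 million.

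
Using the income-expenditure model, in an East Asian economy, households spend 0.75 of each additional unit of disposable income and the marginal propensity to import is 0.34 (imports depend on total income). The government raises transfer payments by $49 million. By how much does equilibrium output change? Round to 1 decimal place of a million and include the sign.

+$62.3 million

The transfer change shifts disposable income by +$49 million, so first-round consumption changes by c·ΔTR = 0.75 × (+$49 million) = +$36.75 million.
Expenditure multiplier = 1/(1 − c + m) = 1/(1 − 0.75 + 0.34) = 1/0.59 ≈ 1.695.
The transfer multiplier is c × k ≈ 1.271, so ΔY = k × (c·ΔTR) = (+$36.75 million) / 0.59 ≈ +$62.3 million.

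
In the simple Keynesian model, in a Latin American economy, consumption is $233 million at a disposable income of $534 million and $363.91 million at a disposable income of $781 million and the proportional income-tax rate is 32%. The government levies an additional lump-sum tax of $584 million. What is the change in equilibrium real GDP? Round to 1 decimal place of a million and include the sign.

−$483.9 million

MPC = ΔC/ΔYd = (363.91 − 233)/(781 − 534) = 130.91/247 = 0.53.
A lump-sum tax change of +$584 million shifts disposable income by −$584 million; first-round consumption changes by −c × ΔT = −0.53 × (+$584 million) = −$309.52 million.
Expenditure multiplier = 1/(1 − c(1−t)) = 1/(1 − 0.53×0.68) = 1/0.6396 ≈ 1.563.
The tax multiplier is −c × k ≈ −0.829, so ΔY = k × (−c·ΔT) = (−$309.52 million) / 0.6396 ≈ −$483.9 million.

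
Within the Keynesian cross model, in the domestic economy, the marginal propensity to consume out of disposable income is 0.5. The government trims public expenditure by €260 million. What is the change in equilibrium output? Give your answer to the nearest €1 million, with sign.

−€520 million

Government-spending multiplier = 1/(1 − MPC) = 1/(1 − 0.5) = 1/0.5 = 2.
ΔY = k × ΔG = (−€260 million) / 0.5 = −€520 million.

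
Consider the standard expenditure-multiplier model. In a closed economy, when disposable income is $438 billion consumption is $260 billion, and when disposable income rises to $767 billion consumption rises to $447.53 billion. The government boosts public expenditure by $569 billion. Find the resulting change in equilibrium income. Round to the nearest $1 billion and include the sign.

+$1,323 billion

MPC = ΔC/ΔYd = (447.53 − 260)/(767 − 438) = 187.53/329 = 0.57.
Government-spending multiplier = 1/(1 − MPC) = 1/(1 − 0.57) = 1/0.43 ≈ 2.326.
ΔY = k × ΔG = (+$569 billion) / 0.43 ≈ +$1,323 billion.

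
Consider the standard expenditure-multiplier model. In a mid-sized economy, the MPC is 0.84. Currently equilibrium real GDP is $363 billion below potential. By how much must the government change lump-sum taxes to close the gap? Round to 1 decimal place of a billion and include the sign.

Spending multiplier = 1/(1 − MPC) = 1/(1 − 0.84) = 1/0.16 = 6.25.
Tax multiplier = −c·k = −0.84/0.16 = −5.25. Need ΔY = +$363 billion, so ΔT = ΔY/(−c·k) = −(+$363 billion) × 0.16 / 0.84 ≈ −$69.1 billion.
The government should cut lump-sum taxes by $69.1 billion.

−$69.1 billion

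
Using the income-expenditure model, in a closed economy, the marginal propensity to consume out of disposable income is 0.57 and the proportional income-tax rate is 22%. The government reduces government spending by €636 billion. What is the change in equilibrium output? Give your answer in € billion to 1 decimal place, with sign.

−€1,145.1 billion

Government-spending multiplier = 1/(1 − c(1−t)) = 1/(1 − 0.57×0.78) = 1/0.5554 ≈ 1.801.
ΔY = k × ΔG = (−€636 billion) / 0.5554 ≈ −€1,145.1 billion.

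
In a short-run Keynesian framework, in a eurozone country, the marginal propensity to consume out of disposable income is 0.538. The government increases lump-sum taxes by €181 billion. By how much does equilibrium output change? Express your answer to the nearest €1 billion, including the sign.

−€211 billion

A lump-sum tax change of +€181 billion shifts disposable income by −€181 billion; first-round consumption changes by −c × ΔT = −0.538 × (+€181 billion) = −€97.378 billion.
Expenditure multiplier = 1/(1 − MPC) = 1/(1 − 0.538) = 1/0.462 ≈ 2.165.
The tax multiplier is −c × k ≈ −1.165, so ΔY = k × (−c·ΔT) = (−€97.378 billion) / 0.462 ≈ −€211 billion.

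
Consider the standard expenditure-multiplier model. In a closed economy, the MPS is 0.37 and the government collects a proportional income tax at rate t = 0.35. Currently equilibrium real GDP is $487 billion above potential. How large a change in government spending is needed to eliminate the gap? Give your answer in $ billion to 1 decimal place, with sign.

MPC = 1 − MPS = 1 − 0.37 = 0.63.
Spending multiplier = 1/(1 − c(1−t)) = 1/(1 − 0.63×0.65) = 1/0.5905 ≈ 1.693.
Need ΔY = −$487 billion, so ΔG = ΔY/k = (−$487 billion) × 0.5905 ≈ −$287.6 billion.
The government should cut government spending by $287.6 billion.

−$287.6 billion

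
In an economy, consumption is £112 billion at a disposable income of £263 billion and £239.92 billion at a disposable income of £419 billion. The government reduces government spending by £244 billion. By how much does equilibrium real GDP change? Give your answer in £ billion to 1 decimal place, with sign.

−£1,355.6 billion

MPC = ΔC/ΔYd = (239.92 − 112)/(419 − 263) = 127.92/156 = 0.82.
Expenditure multiplier = 1/(1 − MPC) = 1/(1 − 0.82) = 1/0.18 ≈ 5.556.
ΔY = k × ΔG = (−£244 billion) / 0.18 ≈ −£1,355.6 billion.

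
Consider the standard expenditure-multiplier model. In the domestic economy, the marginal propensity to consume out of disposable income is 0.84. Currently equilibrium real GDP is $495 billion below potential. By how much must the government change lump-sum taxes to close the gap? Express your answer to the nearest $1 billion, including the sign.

−$94 billion

Spending multiplier = 1/(1 − MPC) = 1/(1 − 0.84) = 1/0.16 = 6.25.
Tax multiplier = −c·k = −0.84/0.16 = −5.25. Need ΔY = +$495 billion, so ΔT = ΔY/(−c·k) = −(+$495 billion) × 0.16 / 0.84 ≈ −$94 billion.
The government should cut lump-sum taxes by $94 billion.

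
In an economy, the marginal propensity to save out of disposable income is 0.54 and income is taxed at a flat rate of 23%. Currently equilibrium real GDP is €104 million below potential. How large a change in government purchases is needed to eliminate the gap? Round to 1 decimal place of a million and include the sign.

+€67.2 million

MPC = 1 − MPS = 1 − 0.54 = 0.46.
Spending multiplier = 1/(1 − c(1−t)) = 1/(1 − 0.46×0.77) = 1/0.6458 ≈ 1.548.
Need ΔY = +€104 million, so ΔG = ΔY/k = (+€104 million) × 0.6458 ≈ +€67.2 million.
The government should increase government purchases by €67.2 million.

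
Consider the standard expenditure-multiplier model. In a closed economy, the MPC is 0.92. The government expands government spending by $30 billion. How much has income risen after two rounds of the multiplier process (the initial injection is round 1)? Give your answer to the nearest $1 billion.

$58 billion

Round 1 adds ΔG = $30 billion; each later round is MPC = 0.92 times the previous.
After 2 rounds: 30 + 27.6 = ΔG·(1 − c^2)/(1 − c) = 30 × (1 − 0.8464)/0.08 ≈ $58 billion.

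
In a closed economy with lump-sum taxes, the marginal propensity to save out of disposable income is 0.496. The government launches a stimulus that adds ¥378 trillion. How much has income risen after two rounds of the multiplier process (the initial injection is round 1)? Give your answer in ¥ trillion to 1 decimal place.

MPC = 1 − MPS = 1 − 0.496 = 0.504.
Round 1 adds ΔG = ¥378 trillion; each later round is MPC = 0.504 times the previous.
After 2 rounds: 378 + 190.512 = ΔG·(1 − c^2)/(1 − c) = 378 × (1 − 0.254016)/0.496 ≈ ¥568.5 trillion.

¥568.5 trillion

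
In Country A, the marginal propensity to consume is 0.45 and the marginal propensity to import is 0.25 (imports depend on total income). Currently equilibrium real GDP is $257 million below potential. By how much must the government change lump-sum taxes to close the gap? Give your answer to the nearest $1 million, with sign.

Spending multiplier = 1/(1 − c + m) = 1/(1 − 0.45 + 0.25) = 1/0.8 = 1.25.
Tax multiplier = −c·k = −0.45/0.8 ≈ −0.563. Need ΔY = +$257 million, so ΔT = ΔY/(−c·k) = −(+$257 million) × 0.8 / 0.45 ≈ −$457 million.
The government should cut lump-sum taxes by $457 million.

−$457 million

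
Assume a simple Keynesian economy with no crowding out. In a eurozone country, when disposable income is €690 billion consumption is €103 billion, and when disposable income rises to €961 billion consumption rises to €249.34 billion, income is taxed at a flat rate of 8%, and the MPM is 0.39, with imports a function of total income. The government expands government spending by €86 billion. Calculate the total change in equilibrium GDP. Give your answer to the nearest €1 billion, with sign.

MPC = ΔC/ΔYd = (249.34 − 103)/(961 − 690) = 146.34/271 = 0.54.
Government-spending multiplier = 1/(1 − c(1−t) + m) = 1/(1 − 0.54×0.92 + 0.39) = 1/0.8932 ≈ 1.12.
ΔY = k × ΔG = (+€86 billion) / 0.8932 ≈ +€96 billion.

+€96 billion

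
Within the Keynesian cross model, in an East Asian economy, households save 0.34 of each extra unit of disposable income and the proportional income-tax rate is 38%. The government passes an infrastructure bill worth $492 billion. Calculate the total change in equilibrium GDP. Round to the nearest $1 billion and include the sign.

MPC = 1 − MPS = 1 − 0.34 = 0.66.
Spending multiplier = 1/(1 − c(1−t)) = 1/(1 − 0.66×0.62) = 1/0.5908 ≈ 1.693.
ΔY = k × ΔG = (+$492 billion) / 0.5908 ≈ +$833 billion.

+$833 billion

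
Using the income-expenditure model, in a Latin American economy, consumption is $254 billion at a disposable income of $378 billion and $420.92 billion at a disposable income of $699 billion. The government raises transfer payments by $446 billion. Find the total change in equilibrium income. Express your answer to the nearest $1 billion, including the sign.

+$483 billion

MPC = ΔC/ΔYd = (420.92 − 254)/(699 − 378) = 166.92/321 = 0.52.
The transfer change shifts disposable income by +$446 billion, so first-round consumption changes by c·ΔTR = 0.52 × (+$446 billion) = +$231.92 billion.
Expenditure multiplier = 1/(1 − MPC) = 1/(1 − 0.52) = 1/0.48 ≈ 2.083.
The transfer multiplier is c × k ≈ 1.083, so ΔY = k × (c·ΔTR) = (+$231.92 billion) / 0.48 ≈ +$483 billion.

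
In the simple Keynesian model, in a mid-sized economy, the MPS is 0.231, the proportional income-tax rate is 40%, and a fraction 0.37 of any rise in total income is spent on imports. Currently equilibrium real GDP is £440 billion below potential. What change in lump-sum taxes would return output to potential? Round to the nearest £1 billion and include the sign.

MPC = 1 − MPS = 1 − 0.231 = 0.769.
Spending multiplier = 1/(1 − c(1−t) + m) = 1/(1 − 0.769×0.6 + 0.37) = 1/0.9086 ≈ 1.101.
Tax multiplier = −c·k = −0.769/0.9086 ≈ −0.846. Need ΔY = +£440 billion, so ΔT = ΔY/(−c·k) = −(+£440 billion) × 0.9086 / 0.769 ≈ −£520 billion.
The government should cut lump-sum taxes by £520 billion.

−£520 billion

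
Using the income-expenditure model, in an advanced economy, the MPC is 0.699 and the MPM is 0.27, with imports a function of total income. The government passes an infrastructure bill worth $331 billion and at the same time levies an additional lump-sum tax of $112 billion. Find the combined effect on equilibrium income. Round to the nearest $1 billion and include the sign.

+$443 billion

Expenditure multiplier = 1/(1 − c + m) = 1/(1 − 0.699 + 0.27) = 1/0.571 ≈ 1.751.
ΔG contributes k·ΔG = (+$331 billion) / 0.571 ≈ +$579.7 billion.
ΔT of +$112 billion changes first-round spending by −c·ΔT = −$78.288 billion, contributing k·(−c·ΔT) = (−$78.288 billion) / 0.571 ≈ −$137.1 billion.
Net ΔY = k(ΔG − c·ΔT) = (+$252.712 billion) / 0.571 ≈ +$443 billion.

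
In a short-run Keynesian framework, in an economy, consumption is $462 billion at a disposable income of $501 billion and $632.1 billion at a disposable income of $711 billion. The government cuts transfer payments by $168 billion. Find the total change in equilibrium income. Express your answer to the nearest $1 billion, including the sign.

MPC = ΔC/ΔYd = (632.1 − 462)/(711 − 501) = 170.1/210 = 0.81.
The transfer change shifts disposable income by −$168 billion, so first-round consumption changes by c·ΔTR = 0.81 × (−$168 billion) = −$136.08 billion.
Expenditure multiplier = 1/(1 − MPC) = 1/(1 − 0.81) = 1/0.19 ≈ 5.263.
The transfer multiplier is c × k ≈ 4.263, so ΔY = k × (c·ΔTR) = (−$136.08 billion) / 0.19 ≈ −$716 billion.

−$716 billion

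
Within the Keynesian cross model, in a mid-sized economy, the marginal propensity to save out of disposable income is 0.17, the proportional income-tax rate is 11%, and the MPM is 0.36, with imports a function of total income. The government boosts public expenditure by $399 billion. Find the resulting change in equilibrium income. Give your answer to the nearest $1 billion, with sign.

+$642 billion

MPC = 1 − MPS = 1 − 0.17 = 0.83.
Government-spending multiplier = 1/(1 − c(1−t) + m) = 1/(1 − 0.83×0.89 + 0.36) = 1/0.6213 ≈ 1.61.
ΔY = k × ΔG = (+$399 billion) / 0.6213 ≈ +$642 billion.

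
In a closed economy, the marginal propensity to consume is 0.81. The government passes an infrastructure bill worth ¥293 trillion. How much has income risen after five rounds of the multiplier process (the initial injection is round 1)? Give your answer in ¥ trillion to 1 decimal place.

¥1,004.4 trillion

Round 1 adds ΔG = ¥293 trillion; each later round is MPC = 0.81 times the previous.
After 5 rounds: 293 + 237.33 + 192.2373 + 155.712213 + 126.12689253 = ΔG·(1 − c^5)/(1 − c) = 293 × (1 − 0.3486784401)/0.19 ≈ ¥1,004.4 trillion.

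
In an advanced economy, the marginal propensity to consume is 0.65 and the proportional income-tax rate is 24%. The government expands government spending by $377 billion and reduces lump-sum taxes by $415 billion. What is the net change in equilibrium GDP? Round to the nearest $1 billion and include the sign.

Expenditure multiplier = 1/(1 − c(1−t)) = 1/(1 − 0.65×0.76) = 1/0.506 ≈ 1.976.
ΔG contributes k·ΔG = (+$377 billion) / 0.506 ≈ +$745.1 billion.
ΔT of −$415 billion changes first-round spending by −c·ΔT = +$269.75 billion, contributing k·(−c·ΔT) = (+$269.75 billion) / 0.506 ≈ +$533.1 billion.
Net ΔY = k(ΔG − c·ΔT) = (+$646.75 billion) / 0.506 ≈ +$1,278 billion.

+$1,278 billion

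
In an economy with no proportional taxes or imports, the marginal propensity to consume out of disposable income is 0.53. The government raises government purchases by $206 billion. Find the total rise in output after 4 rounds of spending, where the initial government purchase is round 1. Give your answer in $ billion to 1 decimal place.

Round 1 adds ΔG = $206 billion; each later round is MPC = 0.53 times the previous.
After 4 rounds: 206 + 109.18 + 57.8654 + 30.668662 = ΔG·(1 − c^4)/(1 − c) = 206 × (1 − 0.07890481)/0.47 ≈ $403.7 billion.

$403.7 billion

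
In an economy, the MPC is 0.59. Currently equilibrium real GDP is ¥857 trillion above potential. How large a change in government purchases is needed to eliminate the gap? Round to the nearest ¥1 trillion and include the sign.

−¥351 trillion

Spending multiplier = 1/(1 − MPC) = 1/(1 − 0.59) = 1/0.41 ≈ 2.439.
Need ΔY = −¥857 trillion, so ΔG = ΔY/k = (−¥857 trillion) × 0.41 ≈ −¥351 trillion.
The government should cut government purchases by ¥351 trillion.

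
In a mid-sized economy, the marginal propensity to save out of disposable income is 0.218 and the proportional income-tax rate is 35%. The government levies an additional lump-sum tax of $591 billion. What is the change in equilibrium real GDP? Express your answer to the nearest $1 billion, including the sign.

MPC = 1 − MPS = 1 − 0.218 = 0.782.
A lump-sum tax change of +$591 billion shifts disposable income by −$591 billion; first-round consumption changes by −c × ΔT = −0.782 × (+$591 billion) = −$462.162 billion.
Expenditure multiplier = 1/(1 − c(1−t)) = 1/(1 − 0.782×0.65) = 1/0.4917 ≈ 2.034.
The tax multiplier is −c × k ≈ −1.59, so ΔY = k × (−c·ΔT) = (−$462.162 billion) / 0.4917 ≈ −$940 billion.

−$940 billion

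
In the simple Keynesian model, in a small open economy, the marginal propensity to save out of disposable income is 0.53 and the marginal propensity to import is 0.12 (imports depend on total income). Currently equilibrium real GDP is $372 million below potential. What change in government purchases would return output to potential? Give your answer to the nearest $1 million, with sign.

+$242 million

MPC = 1 − MPS = 1 − 0.53 = 0.47.
Spending multiplier = 1/(1 − c + m) = 1/(1 − 0.47 + 0.12) = 1/0.65 ≈ 1.538.
Need ΔY = +$372 million, so ΔG = ΔY/k = (+$372 million) × 0.65 ≈ +$242 million.
The government should increase government purchases by $242 million.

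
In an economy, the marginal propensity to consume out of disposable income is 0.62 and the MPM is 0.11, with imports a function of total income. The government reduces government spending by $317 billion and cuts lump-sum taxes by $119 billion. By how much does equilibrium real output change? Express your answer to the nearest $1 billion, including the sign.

Expenditure multiplier = 1/(1 − c + m) = 1/(1 − 0.62 + 0.11) = 1/0.49 ≈ 2.041.
ΔG contributes k·ΔG = (−$317 billion) / 0.49 ≈ −$646.9 billion.
ΔT of −$119 billion changes first-round spending by −c·ΔT = +$73.78 billion, contributing k·(−c·ΔT) = (+$73.78 billion) / 0.49 ≈ +$150.6 billion.
Net ΔY = k(ΔG − c·ΔT) = (−$243.22 billion) / 0.49 ≈ −$496 billion.

−$496 billion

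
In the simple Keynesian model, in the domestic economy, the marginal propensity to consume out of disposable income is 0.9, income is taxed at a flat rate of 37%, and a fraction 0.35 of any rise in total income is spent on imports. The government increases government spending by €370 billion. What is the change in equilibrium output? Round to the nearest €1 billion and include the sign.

Government-spending multiplier = 1/(1 − c(1−t) + m) = 1/(1 − 0.9×0.63 + 0.35) = 1/0.783 ≈ 1.277.
ΔY = k × ΔG = (+€370 billion) / 0.783 ≈ +€473 billion.

+€473 billion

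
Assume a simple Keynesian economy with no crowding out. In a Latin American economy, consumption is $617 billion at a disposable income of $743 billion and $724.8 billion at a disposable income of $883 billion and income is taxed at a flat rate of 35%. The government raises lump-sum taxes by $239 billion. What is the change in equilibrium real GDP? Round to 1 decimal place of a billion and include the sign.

−$368.4 billion

MPC = ΔC/ΔYd = (724.8 − 617)/(883 − 743) = 107.8/140 = 0.77.
A lump-sum tax change of +$239 billion shifts disposable income by −$239 billion; first-round consumption changes by −c × ΔT = −0.77 × (+$239 billion) = −$184.03 billion.
Expenditure multiplier = 1/(1 − c(1−t)) = 1/(1 − 0.77×0.65) = 1/0.4995 ≈ 2.002.
The tax multiplier is −c × k ≈ −1.542, so ΔY = k × (−c·ΔT) = (−$184.03 billion) / 0.4995 ≈ −$368.4 billion.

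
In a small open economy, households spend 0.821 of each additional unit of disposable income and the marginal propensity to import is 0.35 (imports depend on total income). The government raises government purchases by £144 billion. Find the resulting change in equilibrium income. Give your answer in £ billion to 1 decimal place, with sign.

+£272.2 billion

Government-spending multiplier = 1/(1 − c + m) = 1/(1 − 0.821 + 0.35) = 1/0.529 ≈ 1.89.
ΔY = k × ΔG = (+£144 billion) / 0.529 ≈ +£272.2 billion.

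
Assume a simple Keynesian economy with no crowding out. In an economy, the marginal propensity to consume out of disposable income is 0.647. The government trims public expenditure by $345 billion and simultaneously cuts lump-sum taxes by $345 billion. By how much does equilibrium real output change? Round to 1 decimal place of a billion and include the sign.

−$345.0 billion

Expenditure multiplier = 1/(1 − MPC) = 1/(1 − 0.647) = 1/0.353 ≈ 2.833.
ΔG contributes k·ΔG = (−$345 billion) / 0.353 ≈ −$977.3 billion.
ΔT of −$345 billion changes first-round spending by −c·ΔT = +$223.215 billion, contributing k·(−c·ΔT) = (+$223.215 billion) / 0.353 ≈ +$632.3 billion.
With ΔG = ΔT and no other leakages, the balanced-budget multiplier is 1, so ΔY = ΔG = −$345 billion.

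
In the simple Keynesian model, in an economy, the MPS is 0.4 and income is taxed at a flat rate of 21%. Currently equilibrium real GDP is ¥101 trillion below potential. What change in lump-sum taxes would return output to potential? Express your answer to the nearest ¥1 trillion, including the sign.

MPC = 1 − MPS = 1 − 0.4 = 0.6.
Spending multiplier = 1/(1 − c(1−t)) = 1/(1 − 0.6×0.79) = 1/0.526 ≈ 1.901.
Tax multiplier = −c·k = −0.6/0.526 ≈ −1.141. Need ΔY = +¥101 trillion, so ΔT = ΔY/(−c·k) = −(+¥101 trillion) × 0.526 / 0.6 ≈ −¥89 trillion.
The government should cut lump-sum taxes by ¥89 trillion.

−¥89 trillion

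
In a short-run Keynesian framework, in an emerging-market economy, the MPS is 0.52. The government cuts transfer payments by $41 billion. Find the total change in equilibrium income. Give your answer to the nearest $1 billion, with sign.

MPC = 1 − MPS = 1 − 0.52 = 0.48.
The transfer change shifts disposable income by −$41 billion, so first-round consumption changes by c·ΔTR = 0.48 × (−$41 billion) = −$19.68 billion.
Expenditure multiplier = 1/(1 − MPC) = 1/(1 − 0.48) = 1/0.52 ≈ 1.923.
The transfer multiplier is c × k ≈ 0.923, so ΔY = k × (c·ΔTR) = (−$19.68 billion) / 0.52 ≈ −$38 billion.

−$38 billion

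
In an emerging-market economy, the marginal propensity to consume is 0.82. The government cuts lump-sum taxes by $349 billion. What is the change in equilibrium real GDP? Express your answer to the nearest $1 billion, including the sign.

A lump-sum tax change of −$349 billion shifts disposable income by +$349 billion; first-round consumption changes by −c × ΔT = −0.82 × (−$349 billion) = +$286.18 billion.
Expenditure multiplier = 1/(1 − MPC) = 1/(1 − 0.82) = 1/0.18 ≈ 5.556.
The tax multiplier is −c × k ≈ −4.556, so ΔY = k × (−c·ΔT) = (+$286.18 billion) / 0.18 ≈ +$1,590 billion.

+$1,590 billion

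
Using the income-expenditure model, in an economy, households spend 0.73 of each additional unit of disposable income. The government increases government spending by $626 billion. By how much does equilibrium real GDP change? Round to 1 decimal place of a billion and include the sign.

Expenditure multiplier = 1/(1 − MPC) = 1/(1 − 0.73) = 1/0.27 ≈ 3.704.
ΔY = k × ΔG = (+$626 billion) / 0.27 ≈ +$2,318.5 billion.

+$2,318.5 billion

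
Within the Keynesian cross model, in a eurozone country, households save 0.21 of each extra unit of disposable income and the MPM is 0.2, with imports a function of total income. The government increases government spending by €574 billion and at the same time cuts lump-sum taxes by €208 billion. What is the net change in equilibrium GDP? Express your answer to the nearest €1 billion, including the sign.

MPC = 1 − MPS = 1 − 0.21 = 0.79.
Expenditure multiplier = 1/(1 − c + m) = 1/(1 − 0.79 + 0.2) = 1/0.41 ≈ 2.439.
ΔG contributes k·ΔG = (+€574 billion) / 0.41 = +€1,400 billion.
ΔT of −€208 billion changes first-round spending by −c·ΔT = +€164.32 billion, contributing k·(−c·ΔT) = (+€164.32 billion) / 0.41 ≈ +€400.8 billion.
Net ΔY = k(ΔG − c·ΔT) = (+€738.32 billion) / 0.41 ≈ +€1,801 billion.

+€1,801 billion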